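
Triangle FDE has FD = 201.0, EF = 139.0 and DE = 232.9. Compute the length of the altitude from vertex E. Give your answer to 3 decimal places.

h_E ≈ 138.330

Semiperimeter s = (232.9 + 139 + 201)/2 = 286.45.
Heron's formula: area = √(286.45·53.55·147.45·85.45) ≈ 13902.
The altitude from E has length 2·area/FD ≈ 138.33.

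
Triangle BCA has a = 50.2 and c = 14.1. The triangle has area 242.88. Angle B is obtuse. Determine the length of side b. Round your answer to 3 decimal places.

61.225

From area = ½·c·a·sin B, we get sin B = 2·area/(c·a) ≈ 0.68628.
Taking the obtuse solution, ∠B ≈ 136.66°.
Law of cosines then gives b ≈ 61.225.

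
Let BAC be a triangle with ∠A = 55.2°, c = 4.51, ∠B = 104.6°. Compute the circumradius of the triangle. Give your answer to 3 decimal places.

The third angle is ∠C = 180° − ∠B − ∠A = 20.20°.
Law of sines: b = c·sin B/sin C ≈ 12.639.
Law of sines: a = c·sin A/sin C ≈ 10.725.
Circumradius = c/(2 sin C) ≈ 6.5306.

R ≈ 6.531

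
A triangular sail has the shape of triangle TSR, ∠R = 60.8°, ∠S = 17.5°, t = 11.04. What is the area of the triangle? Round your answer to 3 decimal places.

area ≈ 16.336

The third angle is ∠T = 180° − ∠S − ∠R = 101.70°.
Law of sines: s = t·sin S/sin T ≈ 3.3902.
Law of sines: r = t·sin R/sin T ≈ 9.8415.
Area = ½·t·s·sin R ≈ 16.336.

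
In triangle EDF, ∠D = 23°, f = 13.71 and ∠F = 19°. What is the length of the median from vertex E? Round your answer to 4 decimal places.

m_E ≈ 5.5546

The third angle is ∠E = 180° − ∠D − ∠F = 138.00°.
Law of sines: e = f·sin E/sin F ≈ 28.178.
Law of sines: d = f·sin D/sin F ≈ 16.454.
Median from E: ½√(2·d² + 2·f² − e²) ≈ 5.5546.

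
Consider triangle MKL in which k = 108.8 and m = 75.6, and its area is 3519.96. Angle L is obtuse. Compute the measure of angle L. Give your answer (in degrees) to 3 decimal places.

From area = ½·m·k·sin L, we get sin L = 2·area/(m·k) ≈ 0.85589.
Taking the obtuse solution, ∠L ≈ 121.14°.

∠L ≈ 121.142°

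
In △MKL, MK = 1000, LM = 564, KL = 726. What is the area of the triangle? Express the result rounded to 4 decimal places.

area ≈ 201039.6975

Semiperimeter s = (726 + 564 + 1000)/2 = 1145.
Heron's formula: area = √(1145·419·581·145) ≈ 2.0104e+05.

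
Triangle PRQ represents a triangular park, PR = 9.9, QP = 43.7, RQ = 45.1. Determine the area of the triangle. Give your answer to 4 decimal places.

Semiperimeter s = (45.1 + 43.7 + 9.9)/2 = 49.35.
Heron's formula: area = √(49.35·4.25·5.65·39.45) ≈ 216.21.

216.2150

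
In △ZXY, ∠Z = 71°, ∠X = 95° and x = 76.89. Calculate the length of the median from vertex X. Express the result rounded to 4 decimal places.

36.8680

The third angle is ∠Y = 180° − ∠Z − ∠X = 14.00°.
Law of sines: z = x·sin Z/sin X ≈ 72.979.
Law of sines: y = x·sin Y/sin X ≈ 18.672.
Median from X: ½√(2·y² + 2·z² − x²) ≈ 36.868.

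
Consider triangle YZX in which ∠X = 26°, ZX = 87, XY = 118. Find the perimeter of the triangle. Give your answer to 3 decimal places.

By the law of cosines, YZ² = ZX² + XY² − 2·ZX·XY·cos X = 3039, so YZ ≈ 55.127.
Semiperimeter s = (87+118+55.127)/2 = 130.06.
Perimeter = 87 + 118 + 55.127 = 260.13.

perimeter ≈ 260.127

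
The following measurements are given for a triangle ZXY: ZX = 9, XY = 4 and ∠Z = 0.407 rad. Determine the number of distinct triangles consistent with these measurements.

2

ZX·sin Z = 9·sin(0.407 rad) ≈ 3.563.
Since ZX sin Z < XY < ZX (3.563 < 4 < 9), two triangles exist.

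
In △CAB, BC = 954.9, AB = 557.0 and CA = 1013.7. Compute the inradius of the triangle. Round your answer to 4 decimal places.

r ≈ 207.0452

Semiperimeter s = (557 + 954.9 + 1013.7)/2 = 1262.8.
Heron's formula: area = √(1262.8·705.8·307.9·249.1) ≈ 2.6146e+05.
Inradius = area/s = 2.6146e+05/1262.8 ≈ 207.05.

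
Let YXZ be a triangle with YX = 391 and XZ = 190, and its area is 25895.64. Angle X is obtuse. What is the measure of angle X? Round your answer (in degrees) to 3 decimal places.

135.801

From area = ½·YX·XZ·sin X, we get sin X = 2·area/(YX·XZ) ≈ 0.69715.
Taking the obtuse solution, ∠X ≈ 135.80°.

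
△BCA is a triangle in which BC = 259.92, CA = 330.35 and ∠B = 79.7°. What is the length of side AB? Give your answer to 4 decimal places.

Law of sines: sin A = BC·sin B/CA ≈ 0.77412.
Since CA ≥ BC, only the acute value applies: ∠A ≈ 50.73°.
Then ∠C = 180° − ∠B − ∠A ≈ 49.57°.
Law of sines gives AB = CA·sin C/sin B ≈ 255.6.

255.5976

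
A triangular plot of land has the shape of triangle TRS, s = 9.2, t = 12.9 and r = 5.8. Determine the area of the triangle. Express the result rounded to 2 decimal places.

area ≈ 23.81

Semiperimeter p = (12.9 + 5.8 + 9.2)/2 = 13.95.
Heron's formula: area = √(13.95·1.05·8.15·4.75) ≈ 23.813.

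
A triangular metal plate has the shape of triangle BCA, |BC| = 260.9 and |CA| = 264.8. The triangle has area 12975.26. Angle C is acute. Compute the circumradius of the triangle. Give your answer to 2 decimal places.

134.00

From area = ½·|BC|·|CA|·sin C, we get sin C = 2·area/(|BC|·|CA|) ≈ 0.37562.
Taking the acute solution, ∠C ≈ 22.06°.
Law of cosines then gives |AB| ≈ 100.66.
Circumradius = |AB|/(2 sin C) ≈ 134.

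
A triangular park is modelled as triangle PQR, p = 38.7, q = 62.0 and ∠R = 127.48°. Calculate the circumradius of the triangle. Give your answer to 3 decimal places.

By the law of cosines, r² = p² + q² − 2·p·q·cos R = 8261.7, so r ≈ 90.894.
Area = ½·p·q·sin R ≈ 952.04.
Circumradius = r/(2 sin R) ≈ 57.269.

57.269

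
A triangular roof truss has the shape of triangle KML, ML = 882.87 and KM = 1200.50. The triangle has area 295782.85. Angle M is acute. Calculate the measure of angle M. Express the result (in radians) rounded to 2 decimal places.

0.59

From area = ½·KM·ML·sin M, we get sin M = 2·area/(KM·ML) ≈ 0.55814.
Taking the acute solution, ∠M ≈ 0.592 rad.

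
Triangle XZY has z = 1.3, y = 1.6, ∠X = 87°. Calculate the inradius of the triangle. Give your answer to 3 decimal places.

By the law of cosines, x² = z² + y² − 2·z·y·cos X = 4.0323, so x ≈ 2.0081.
Area = ½·z·y·sin X ≈ 1.0386.
Semiperimeter s = (2.0081+1.3+1.6)/2 = 2.454.
Inradius = area/s = 1.0386/2.454 ≈ 0.42321.

0.423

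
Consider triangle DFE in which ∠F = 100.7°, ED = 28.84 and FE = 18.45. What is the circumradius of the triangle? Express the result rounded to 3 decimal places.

14.675

Law of sines: sin D = FE·sin F/ED ≈ 0.62861.
Since ED ≥ FE, only the acute value applies: ∠D ≈ 38.95°.
Then ∠E = 180° − ∠F − ∠D ≈ 40.35°.
Law of sines gives DF = ED·sin E/sin F ≈ 19.004.
Circumradius = ED/(2 sin F) ≈ 14.675.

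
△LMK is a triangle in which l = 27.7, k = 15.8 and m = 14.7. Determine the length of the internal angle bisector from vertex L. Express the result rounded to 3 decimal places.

By the law of cosines, cos L = (m² + k² − l²) / (2·m·k) ≈ -0.64919, so ∠L ≈ 130.48°.
The bisector from L has length 2·m·k·cos(∠L/2)/(m+k) ≈ 6.3786.

t_L ≈ 6.379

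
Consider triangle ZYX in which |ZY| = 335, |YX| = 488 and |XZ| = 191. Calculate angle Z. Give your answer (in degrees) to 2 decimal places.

By the law of cosines, cos Z = (|XZ|² + |ZY|² − |YX|²) / (2·|XZ|·|ZY|) ≈ -0.69890, so ∠Z ≈ 134.34°.

∠Z ≈ 134.34°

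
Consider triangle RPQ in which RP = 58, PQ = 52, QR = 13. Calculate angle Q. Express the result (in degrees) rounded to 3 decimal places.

By the law of cosines, cos Q = (PQ² + QR² − RP²) / (2·PQ·QR) ≈ -0.36317, so ∠Q ≈ 111.29°.

111.295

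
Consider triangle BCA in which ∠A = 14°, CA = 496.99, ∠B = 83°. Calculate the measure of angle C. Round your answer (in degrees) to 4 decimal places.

The third angle is ∠C = 180° − ∠A − ∠B = 83.00°.

83.0000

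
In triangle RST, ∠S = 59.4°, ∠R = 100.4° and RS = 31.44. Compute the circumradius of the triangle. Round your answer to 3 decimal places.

45.526

The third angle is ∠T = 180° − ∠R − ∠S = 20.20°.
Law of sines: ST = RS·sin R/sin T ≈ 89.556.
Law of sines: TR = RS·sin S/sin T ≈ 78.372.
Circumradius = RS/(2 sin T) ≈ 45.526.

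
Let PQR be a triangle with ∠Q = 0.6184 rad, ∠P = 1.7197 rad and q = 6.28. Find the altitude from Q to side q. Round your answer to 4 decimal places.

The third angle is ∠R = π − ∠P − ∠Q = 0.8035 rad.
Law of sines: p = q·sin P/sin Q ≈ 10.713.
Law of sines: r = q·sin R/sin Q ≈ 7.7971.
Area = ½·q·p·sin R ≈ 24.212.
The altitude from Q has length 2·area/q ≈ 7.7109.

h_Q ≈ 7.7109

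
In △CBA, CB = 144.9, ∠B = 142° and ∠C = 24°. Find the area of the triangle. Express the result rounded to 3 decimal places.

area ≈ 10866.430

The third angle is ∠A = 180° − ∠C − ∠B = 14.00°.
Law of sines: BA = CB·sin C/sin A ≈ 243.62.
Law of sines: AC = CB·sin B/sin A ≈ 368.75.
Area = ½·CB·BA·sin B ≈ 10866.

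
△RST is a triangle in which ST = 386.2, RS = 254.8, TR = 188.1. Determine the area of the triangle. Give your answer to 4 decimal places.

20619.1894

Semiperimeter s = (386.2 + 188.1 + 254.8)/2 = 414.55.
Heron's formula: area = √(414.55·28.35·226.45·159.75) ≈ 20619.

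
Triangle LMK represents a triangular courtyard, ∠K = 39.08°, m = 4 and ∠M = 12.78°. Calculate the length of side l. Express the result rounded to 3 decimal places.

14.222

The third angle is ∠L = 180° − ∠M − ∠K = 128.14°.
Law of sines: l = m·sin L/sin M ≈ 14.222.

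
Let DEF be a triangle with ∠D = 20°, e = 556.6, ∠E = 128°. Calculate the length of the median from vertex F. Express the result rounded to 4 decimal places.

m_F ≈ 386.0793

The third angle is ∠F = 180° − ∠D − ∠E = 32.00°.
Law of sines: d = e·sin D/sin E ≈ 241.58.
Law of sines: f = e·sin F/sin E ≈ 374.3.
Median from F: ½√(2·d² + 2·e² − f²) ≈ 386.08.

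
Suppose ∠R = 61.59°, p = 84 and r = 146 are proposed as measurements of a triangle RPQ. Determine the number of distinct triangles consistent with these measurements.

1

p·sin R = 84·sin(61.59°) ≈ 73.88.
Since r ≥ p, exactly one triangle exists.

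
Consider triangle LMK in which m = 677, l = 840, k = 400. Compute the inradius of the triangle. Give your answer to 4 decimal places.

Semiperimeter s = (840 + 677 + 400)/2 = 958.5.
Heron's formula: area = √(958.5·118.5·281.5·558.5) ≈ 1.3363e+05.
Inradius = area/s = 1.3363e+05/958.5 ≈ 139.42.

139.4164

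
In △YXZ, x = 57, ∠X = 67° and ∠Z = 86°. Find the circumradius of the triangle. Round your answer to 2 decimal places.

The third angle is ∠Y = 180° − ∠X − ∠Z = 27.00°.
Law of sines: y = x·sin Y/sin X ≈ 28.112.
Law of sines: z = x·sin Z/sin X ≈ 61.772.
Circumradius = x/(2 sin X) ≈ 30.961.

R ≈ 30.96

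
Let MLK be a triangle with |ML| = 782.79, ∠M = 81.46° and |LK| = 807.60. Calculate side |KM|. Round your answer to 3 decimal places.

346.397

Law of sines: sin K = |ML|·sin M/|LK| ≈ 0.95853.
Since |LK| ≥ |ML|, only the acute value applies: ∠K ≈ 73.44°.
Then ∠L = 180° − ∠M − ∠K ≈ 25.10°.
Law of sines gives |KM| = |LK|·sin L/sin M ≈ 346.4.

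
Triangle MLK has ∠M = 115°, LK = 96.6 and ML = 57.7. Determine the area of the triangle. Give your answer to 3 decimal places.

1486.096

Law of sines: sin K = ML·sin M/LK ≈ 0.54135.
Since LK ≥ ML, only the acute value applies: ∠K ≈ 32.78°.
Then ∠L = 180° − ∠M − ∠K ≈ 32.22°.
Law of sines gives KM = LK·sin L/sin M ≈ 56.836.
Area = ½·LK·ML·sin L ≈ 1486.1.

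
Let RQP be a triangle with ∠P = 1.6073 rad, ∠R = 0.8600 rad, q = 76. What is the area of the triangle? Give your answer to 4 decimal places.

3503.1778

The third angle is ∠Q = π − ∠P − ∠R = 0.6743 rad.
Law of sines: r = q·sin R/sin Q ≈ 92.25.
Law of sines: p = q·sin P/sin Q ≈ 121.65.
Area = ½·q·r·sin P ≈ 3503.2.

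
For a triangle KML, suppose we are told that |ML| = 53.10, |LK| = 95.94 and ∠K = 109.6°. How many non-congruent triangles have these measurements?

|LK|·sin K = 95.94·sin(109.6°) ≈ 90.38.
Since ∠K is not acute, a triangle exists only if |ML| > |LK|; here |ML| ≤ |LK|, so there is no triangle.

0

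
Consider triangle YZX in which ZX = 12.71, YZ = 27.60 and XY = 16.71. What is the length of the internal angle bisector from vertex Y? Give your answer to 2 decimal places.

20.57

By the law of cosines, cos Y = (XY² + YZ² − ZX²) / (2·XY·YZ) ≈ 0.95343, so ∠Y ≈ 17.55°.
The bisector from Y has length 2·XY·YZ·cos(∠Y/2)/(XY+YZ) ≈ 20.573.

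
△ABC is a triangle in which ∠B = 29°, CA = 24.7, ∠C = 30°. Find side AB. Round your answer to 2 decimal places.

The third angle is ∠A = 180° − ∠B − ∠C = 121.00°.
Law of sines: AB = CA·sin C/sin B ≈ 25.474.

25.47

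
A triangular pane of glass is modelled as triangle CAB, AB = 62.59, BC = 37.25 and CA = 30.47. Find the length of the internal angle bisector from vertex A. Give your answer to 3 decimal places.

40.019

By the law of cosines, cos A = (CA² + AB² − BC²) / (2·CA·AB) ≈ 0.90670, so ∠A ≈ 0.4354 rad.
The bisector from A has length 2·CA·AB·cos(∠A/2)/(CA+AB) ≈ 40.019.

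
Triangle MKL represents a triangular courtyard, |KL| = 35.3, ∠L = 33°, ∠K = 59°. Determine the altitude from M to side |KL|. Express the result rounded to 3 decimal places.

16.490

The third angle is ∠M = 180° − ∠K − ∠L = 88.00°.
Law of sines: |LM| = |KL|·sin K/sin M ≈ 30.276.
Law of sines: |MK| = |KL|·sin L/sin M ≈ 19.237.
Area = ½·|KL|·|LM|·sin L ≈ 291.04.
The altitude from M has length 2·area/|KL| ≈ 16.49.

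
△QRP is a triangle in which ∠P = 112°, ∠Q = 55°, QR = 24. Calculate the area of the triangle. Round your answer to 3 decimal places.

The third angle is ∠R = 180° − ∠P − ∠Q = 13.00°.
Law of sines: RP = QR·sin Q/sin P ≈ 21.204.
Law of sines: PQ = QR·sin R/sin P ≈ 5.8228.
Area = ½·QR·RP·sin R ≈ 57.237.

57.237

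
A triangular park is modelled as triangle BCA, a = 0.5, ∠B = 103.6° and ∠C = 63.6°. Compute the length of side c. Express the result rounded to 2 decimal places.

2.02

The third angle is ∠A = 180° − ∠B − ∠C = 12.80°.
Law of sines: c = a·sin C/sin A ≈ 2.0215.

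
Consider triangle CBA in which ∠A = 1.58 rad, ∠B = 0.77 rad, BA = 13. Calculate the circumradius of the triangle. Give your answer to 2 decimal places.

9.14

The third angle is ∠C = π − ∠B − ∠A = 0.792 rad.
Law of sines: AC = BA·sin B/sin C ≈ 12.72.
Law of sines: CB = BA·sin A/sin C ≈ 18.271.
Circumradius = BA/(2 sin C) ≈ 9.136.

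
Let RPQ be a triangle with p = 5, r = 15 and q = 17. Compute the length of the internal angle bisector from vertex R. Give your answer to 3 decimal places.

By the law of cosines, cos R = (p² + q² − r²) / (2·p·q) ≈ 0.52353, so ∠R ≈ 58.43°.
The bisector from R has length 2·p·q·cos(∠R/2)/(p+q) ≈ 6.7443.

t_R ≈ 6.744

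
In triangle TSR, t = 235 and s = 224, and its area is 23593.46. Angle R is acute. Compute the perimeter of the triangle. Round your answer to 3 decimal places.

From area = ½·t·s·sin R, we get sin R = 2·area/(t·s) ≈ 0.89641.
Taking the acute solution, ∠R ≈ 63.69°.
Law of cosines then gives r ≈ 242.36.
Perimeter = 235 + 224 + 242.36 = 701.36.

perimeter ≈ 701.359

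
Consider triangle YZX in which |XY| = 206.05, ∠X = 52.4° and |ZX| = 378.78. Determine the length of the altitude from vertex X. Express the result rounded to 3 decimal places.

By the law of cosines, |YZ|² = |ZX|² + |XY|² − 2·|ZX|·|XY|·cos X = 90690, so |YZ| ≈ 301.15.
Area = ½·|ZX|·|XY|·sin X ≈ 30918.
The altitude from X has length 2·area/|YZ| ≈ 205.34.

h_X ≈ 205.335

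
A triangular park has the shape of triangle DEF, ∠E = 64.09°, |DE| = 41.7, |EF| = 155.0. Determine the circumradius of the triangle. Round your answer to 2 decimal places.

R ≈ 78.84

By the law of cosines, |FD|² = |DE|² + |EF|² − 2·|DE|·|EF|·cos E = 20115, so |FD| ≈ 141.83.
Area = ½·|DE|·|EF|·sin E ≈ 2906.9.
Circumradius = |FD|/(2 sin E) ≈ 78.839.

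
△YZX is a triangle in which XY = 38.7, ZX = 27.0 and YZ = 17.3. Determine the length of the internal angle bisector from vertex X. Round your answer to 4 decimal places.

t_X ≈ 31.1841

By the law of cosines, cos X = (ZX² + XY² − YZ²) / (2·ZX·XY) ≈ 0.92229, so ∠X ≈ 22.74°.
The bisector from X has length 2·ZX·XY·cos(∠X/2)/(ZX+XY) ≈ 31.184.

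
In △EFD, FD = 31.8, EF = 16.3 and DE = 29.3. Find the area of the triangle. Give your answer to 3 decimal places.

area ≈ 237.120

Semiperimeter s = (31.8 + 29.3 + 16.3)/2 = 38.7.
Heron's formula: area = √(38.7·6.9·9.4·22.4) ≈ 237.12.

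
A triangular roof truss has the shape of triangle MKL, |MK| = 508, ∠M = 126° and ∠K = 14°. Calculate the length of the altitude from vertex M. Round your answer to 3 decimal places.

h_M ≈ 122.896

The third angle is ∠L = 180° − ∠M − ∠K = 40.00°.
Law of sines: |KL| = |MK|·sin M/sin L ≈ 639.37.
Law of sines: |LM| = |MK|·sin K/sin L ≈ 191.19.
Area = ½·|MK|·|KL|·sin K ≈ 39288.
The altitude from M has length 2·area/|KL| ≈ 122.9.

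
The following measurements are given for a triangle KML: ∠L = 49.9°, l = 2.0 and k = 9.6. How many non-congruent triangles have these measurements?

k·sin L = 9.6·sin(49.9°) ≈ 7.343.
Since l = 2.0 < 7.343 = k sin L, no triangle exists.

0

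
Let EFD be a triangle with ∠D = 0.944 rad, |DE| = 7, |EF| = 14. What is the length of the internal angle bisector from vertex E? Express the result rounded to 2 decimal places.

Law of sines: sin F = |DE|·sin D/|EF| ≈ 0.40496.
Since |EF| ≥ |DE|, only the acute value applies: ∠F ≈ 0.417 rad.
Then ∠E = π − ∠D − ∠F ≈ 1.781 rad.
Law of sines gives |FD| = |EF|·sin E/sin D ≈ 16.907.
The bisector from E has length 2·|DE|·|EF|·cos(∠E/2)/(|DE|+|EF|) ≈ 5.8721.

5.87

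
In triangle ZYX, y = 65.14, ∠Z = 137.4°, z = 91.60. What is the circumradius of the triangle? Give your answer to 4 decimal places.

67.6638

Law of sines: sin Y = y·sin Z/z ≈ 0.48135.
Since z ≥ y, only the acute value applies: ∠Y ≈ 28.77°.
Then ∠X = 180° − ∠Z − ∠Y ≈ 13.83°.
Law of sines gives x = z·sin X/sin Z ≈ 32.341.
Circumradius = z/(2 sin Z) ≈ 67.664.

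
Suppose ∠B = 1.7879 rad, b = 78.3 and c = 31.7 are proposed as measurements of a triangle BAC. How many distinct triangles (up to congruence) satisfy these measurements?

1

c·sin B = 31.7·sin(1.7879 rad) ≈ 30.96.
Since ∠B is not acute, a triangle exists only if b > c; here b > c, so there is exactly one triangle.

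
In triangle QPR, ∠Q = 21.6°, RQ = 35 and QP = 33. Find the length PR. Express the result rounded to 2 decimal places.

By the law of cosines, PR² = RQ² + QP² − 2·RQ·QP·cos Q = 166.22, so PR ≈ 12.892.

12.89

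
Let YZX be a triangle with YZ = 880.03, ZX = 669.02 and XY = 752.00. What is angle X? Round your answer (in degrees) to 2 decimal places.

By the law of cosines, cos X = (ZX² + XY² − YZ²) / (2·ZX·XY) ≈ 0.23717, so ∠X ≈ 76.28°.

∠X ≈ 76.28°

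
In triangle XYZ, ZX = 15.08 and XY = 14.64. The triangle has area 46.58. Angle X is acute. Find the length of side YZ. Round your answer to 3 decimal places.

From area = ½·ZX·XY·sin X, we get sin X = 2·area/(ZX·XY) ≈ 0.42198.
Taking the acute solution, ∠X ≈ 24.96°.
Law of cosines then gives YZ ≈ 6.4366.

6.437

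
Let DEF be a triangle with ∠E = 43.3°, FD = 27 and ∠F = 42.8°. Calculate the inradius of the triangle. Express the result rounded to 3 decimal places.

The third angle is ∠D = 180° − ∠E − ∠F = 93.90°.
Law of sines: EF = FD·sin D/sin E ≈ 39.278.
Law of sines: DE = FD·sin F/sin E ≈ 26.749.
Area = ½·FD·EF·sin F ≈ 360.27.
Semiperimeter s = (39.278+27+26.749)/2 = 46.513.
Inradius = area/s = 360.27/46.513 ≈ 7.7456.

7.746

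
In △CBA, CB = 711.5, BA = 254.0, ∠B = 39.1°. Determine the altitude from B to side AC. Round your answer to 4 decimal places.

By the law of cosines, AC² = CB² + BA² − 2·CB·BA·cos B = 2.9025e+05, so AC ≈ 538.75.
Area = ½·CB·BA·sin B ≈ 56988.
The altitude from B has length 2·area/AC ≈ 211.56.

h_B ≈ 211.5567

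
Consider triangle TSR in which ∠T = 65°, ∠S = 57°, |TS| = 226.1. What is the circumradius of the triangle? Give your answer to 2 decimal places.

133.31

The third angle is ∠R = 180° − ∠T − ∠S = 58.00°.
Law of sines: |SR| = |TS|·sin T/sin R ≈ 241.63.
Law of sines: |RT| = |TS|·sin S/sin R ≈ 223.6.
Circumradius = |TS|/(2 sin R) ≈ 133.31.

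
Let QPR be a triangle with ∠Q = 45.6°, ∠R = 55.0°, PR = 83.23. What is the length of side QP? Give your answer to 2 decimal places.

The third angle is ∠P = 180° − ∠R − ∠Q = 79.40°.
Law of sines: QP = PR·sin R/sin Q ≈ 95.424.

95.42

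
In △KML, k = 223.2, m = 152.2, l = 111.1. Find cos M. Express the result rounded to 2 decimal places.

0.79

By the law of cosines, cos M = (l² + k² − m²) / (2·l·k) ≈ 0.78630, so ∠M ≈ 38.16°.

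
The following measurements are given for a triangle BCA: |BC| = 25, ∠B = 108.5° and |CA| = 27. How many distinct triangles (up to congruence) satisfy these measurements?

1

|BC|·sin B = 25·sin(108.5°) ≈ 23.71.
Since ∠B is not acute, a triangle exists only if |CA| > |BC|; here |CA| > |BC|, so there is exactly one triangle.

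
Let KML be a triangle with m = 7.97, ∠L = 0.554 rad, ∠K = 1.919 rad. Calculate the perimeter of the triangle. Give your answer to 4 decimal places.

26.8198

The third angle is ∠M = π − ∠L − ∠K = 0.669 rad.
Law of sines: k = m·sin K/sin M ≈ 12.086.
Law of sines: l = m·sin L/sin M ≈ 6.7641.
Semiperimeter s = (12.086+7.97+6.7641)/2 = 13.41.
Perimeter = 12.086 + 7.97 + 6.7641 = 26.82.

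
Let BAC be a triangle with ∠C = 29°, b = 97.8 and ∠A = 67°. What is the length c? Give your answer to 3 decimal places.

The third angle is ∠B = 180° − ∠A − ∠C = 84.00°.
Law of sines: c = b·sin C/sin B ≈ 47.676.

47.676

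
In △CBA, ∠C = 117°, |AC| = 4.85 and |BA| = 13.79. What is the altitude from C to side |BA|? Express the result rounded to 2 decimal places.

Law of sines: sin B = |AC|·sin C/|BA| ≈ 0.31337.
Since |BA| ≥ |AC|, only the acute value applies: ∠B ≈ 18.26°.
Then ∠A = 180° − ∠C − ∠B ≈ 44.74°.
Law of sines gives |CB| = |BA|·sin A/sin C ≈ 10.894.
Area = ½·|BA|·|AC|·sin A ≈ 23.538.
The altitude from C has length 2·area/|BA| ≈ 3.4137.

3.41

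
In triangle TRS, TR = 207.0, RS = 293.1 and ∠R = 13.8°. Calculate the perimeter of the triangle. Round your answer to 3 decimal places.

By the law of cosines, ST² = TR² + RS² − 2·TR·RS·cos R = 10916, so ST ≈ 104.48.
Semiperimeter s = (293.1+104.48+207)/2 = 302.29.
Perimeter = 293.1 + 104.48 + 207 = 604.58.

perimeter ≈ 604.579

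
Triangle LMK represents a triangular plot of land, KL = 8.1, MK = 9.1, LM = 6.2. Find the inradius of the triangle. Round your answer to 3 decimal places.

2.098

Semiperimeter s = (9.1 + 8.1 + 6.2)/2 = 11.7.
Heron's formula: area = √(11.7·2.6·3.6·5.5) ≈ 24.542.
Inradius = area/s = 24.542/11.7 ≈ 2.0976.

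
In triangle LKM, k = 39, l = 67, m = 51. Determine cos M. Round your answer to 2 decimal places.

cos M ≈ 0.65

By the law of cosines, cos M = (l² + k² − m²) / (2·l·k) ≈ 0.65232, so ∠M ≈ 49.28°.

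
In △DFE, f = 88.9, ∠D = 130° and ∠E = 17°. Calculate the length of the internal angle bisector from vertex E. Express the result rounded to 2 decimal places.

The third angle is ∠F = 180° − ∠E − ∠D = 33.00°.
Law of sines: d = f·sin D/sin F ≈ 125.04.
Law of sines: e = f·sin E/sin F ≈ 47.723.
The bisector from E has length 2·d·f·cos(∠E/2)/(d+f) ≈ 102.78.

102.78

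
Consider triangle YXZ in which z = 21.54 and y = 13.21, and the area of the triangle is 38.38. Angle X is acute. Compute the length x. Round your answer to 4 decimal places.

9.5125

From area = ½·z·y·sin X, we get sin X = 2·area/(z·y) ≈ 0.26977.
Taking the acute solution, ∠X ≈ 15.65°.
Law of cosines then gives x ≈ 9.5125.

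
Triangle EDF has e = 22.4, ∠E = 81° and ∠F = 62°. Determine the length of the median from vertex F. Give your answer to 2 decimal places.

The third angle is ∠D = 180° − ∠F − ∠E = 37.00°.
Law of sines: d = e·sin D/sin E ≈ 13.649.
Law of sines: f = e·sin F/sin E ≈ 20.025.
Median from F: ½√(2·e² + 2·d² − f²) ≈ 15.613.

m_F ≈ 15.61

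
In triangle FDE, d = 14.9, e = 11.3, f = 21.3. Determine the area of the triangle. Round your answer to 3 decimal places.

Semiperimeter s = (21.3 + 14.9 + 11.3)/2 = 23.75.
Heron's formula: area = √(23.75·2.45·8.85·12.45) ≈ 80.07.

80.070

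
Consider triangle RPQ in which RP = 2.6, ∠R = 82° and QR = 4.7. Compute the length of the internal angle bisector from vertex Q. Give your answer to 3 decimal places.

4.693

By the law of cosines, PQ² = QR² + RP² − 2·QR·RP·cos R = 25.449, so PQ ≈ 5.0447.
Law of cosines again: cos Q = (PQ² + QR² − RP²)/(2·PQ·QR) ≈ 0.85995, so ∠Q ≈ 30.69°.
The bisector from Q has length 2·PQ·QR·cos(∠Q/2)/(PQ+QR) ≈ 4.6928.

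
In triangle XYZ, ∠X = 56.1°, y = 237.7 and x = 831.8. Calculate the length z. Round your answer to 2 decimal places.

Law of sines: sin Y = y·sin X/x ≈ 0.23719.
Since x ≥ y, only the acute value applies: ∠Y ≈ 13.72°.
Then ∠Z = 180° − ∠X − ∠Y ≈ 110.18°.
Law of sines gives z = x·sin Z/sin X ≈ 940.64.

940.64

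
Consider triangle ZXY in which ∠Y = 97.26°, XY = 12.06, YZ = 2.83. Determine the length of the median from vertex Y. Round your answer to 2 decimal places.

By the law of cosines, ZX² = XY² + YZ² − 2·XY·YZ·cos Y = 162.08, so ZX ≈ 12.731.
Median from Y: ½√(2·XY² + 2·YZ² − ZX²) ≈ 6.0172.

6.02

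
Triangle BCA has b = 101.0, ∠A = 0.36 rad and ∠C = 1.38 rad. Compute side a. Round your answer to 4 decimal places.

The third angle is ∠B = π − ∠C − ∠A = 1.402 rad.
Law of sines: a = b·sin A/sin B ≈ 36.095.

36.0952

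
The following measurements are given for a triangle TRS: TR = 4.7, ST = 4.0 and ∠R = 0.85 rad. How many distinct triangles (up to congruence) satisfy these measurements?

TR·sin R = 4.7·sin(0.85 rad) ≈ 3.531.
Since TR sin R < ST < TR (3.531 < 4.0 < 4.7), two triangles exist.

2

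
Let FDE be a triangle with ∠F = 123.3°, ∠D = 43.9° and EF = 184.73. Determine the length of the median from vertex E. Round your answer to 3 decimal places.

The third angle is ∠E = 180° − ∠F − ∠D = 12.80°.
Law of sines: DE = EF·sin F/sin D ≈ 222.67.
Law of sines: FD = EF·sin E/sin D ≈ 59.023.
Median from E: ½√(2·DE² + 2·EF² − FD²) ≈ 202.44.

m_E ≈ 202.441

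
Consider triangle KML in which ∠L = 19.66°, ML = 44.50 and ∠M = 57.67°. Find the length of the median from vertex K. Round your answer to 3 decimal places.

m_K ≈ 19.114

The third angle is ∠K = 180° − ∠M − ∠L = 102.67°.
Law of sines: LK = ML·sin M/sin K ≈ 38.54.
Law of sines: KM = ML·sin L/sin K ≈ 15.345.
Median from K: ½√(2·LK² + 2·KM² − ML²) ≈ 19.114.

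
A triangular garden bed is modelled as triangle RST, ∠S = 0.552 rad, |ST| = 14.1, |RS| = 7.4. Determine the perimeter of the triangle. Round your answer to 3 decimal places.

By the law of cosines, |TR|² = |RS|² + |ST|² − 2·|RS|·|ST|·cos S = 75.884, so |TR| ≈ 8.7111.
Semiperimeter s = (14.1+8.7111+7.4)/2 = 15.106.
Perimeter = 14.1 + 8.7111 + 7.4 = 30.211.

30.211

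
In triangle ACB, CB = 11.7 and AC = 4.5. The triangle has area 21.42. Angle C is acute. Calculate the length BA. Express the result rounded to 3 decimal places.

From area = ½·AC·CB·sin C, we get sin C = 2·area/(AC·CB) ≈ 0.81368.
Taking the acute solution, ∠C ≈ 54.46°.
Law of cosines then gives BA ≈ 9.7942.

9.794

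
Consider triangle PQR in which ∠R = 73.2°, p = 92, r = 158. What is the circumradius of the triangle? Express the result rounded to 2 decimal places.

Law of sines: sin P = p·sin R/r ≈ 0.55743.
Since r ≥ p, only the acute value applies: ∠P ≈ 33.88°.
Then ∠Q = 180° − ∠R − ∠P ≈ 72.92°.
Law of sines gives q = r·sin Q/sin R ≈ 157.77.
Circumradius = r/(2 sin R) ≈ 82.522.

82.52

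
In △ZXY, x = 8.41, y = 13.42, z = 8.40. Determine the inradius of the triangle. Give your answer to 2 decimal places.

Semiperimeter s = (8.4 + 8.41 + 13.42)/2 = 15.115.
Heron's formula: area = √(15.115·6.715·6.705·1.695) ≈ 33.963.
Inradius = area/s = 33.963/15.115 ≈ 2.247.

r ≈ 2.25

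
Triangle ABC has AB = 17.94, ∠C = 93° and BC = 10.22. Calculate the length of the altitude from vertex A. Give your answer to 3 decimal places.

h_A ≈ 14.200

Law of sines: sin A = BC·sin C/AB ≈ 0.56890.
Since AB ≥ BC, only the acute value applies: ∠A ≈ 34.67°.
Then ∠B = 180° − ∠C − ∠A ≈ 52.33°.
Law of sines gives CA = AB·sin B/sin C ≈ 14.219.
Area = ½·AB·BC·sin B ≈ 72.56.
The altitude from A has length 2·area/BC ≈ 14.2.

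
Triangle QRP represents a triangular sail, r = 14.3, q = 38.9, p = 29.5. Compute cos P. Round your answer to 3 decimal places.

0.762

By the law of cosines, cos P = (q² + r² − p²) / (2·q·r) ≈ 0.76173, so ∠P ≈ 0.705 rad.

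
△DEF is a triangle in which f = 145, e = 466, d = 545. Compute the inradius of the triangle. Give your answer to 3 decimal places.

Semiperimeter s = (545 + 466 + 145)/2 = 578.
Heron's formula: area = √(578·33·112·433) ≈ 30414.
Inradius = area/s = 30414/578 ≈ 52.619.

r ≈ 52.619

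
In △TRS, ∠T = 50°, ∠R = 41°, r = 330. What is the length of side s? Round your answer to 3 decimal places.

502.927

The third angle is ∠S = 180° − ∠T − ∠R = 89.00°.
Law of sines: s = r·sin S/sin R ≈ 502.93.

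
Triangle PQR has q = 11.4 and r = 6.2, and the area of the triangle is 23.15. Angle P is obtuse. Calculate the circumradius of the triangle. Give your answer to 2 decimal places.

From area = ½·q·r·sin P, we get sin P = 2·area/(q·r) ≈ 0.65507.
Taking the obtuse solution, ∠P ≈ 2.427 rad.
Law of cosines then gives p ≈ 16.589.
Circumradius = p/(2 sin P) ≈ 12.662.

12.66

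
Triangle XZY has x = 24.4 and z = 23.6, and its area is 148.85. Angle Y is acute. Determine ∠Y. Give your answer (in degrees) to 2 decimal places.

31.13

From area = ½·x·z·sin Y, we get sin Y = 2·area/(x·z) ≈ 0.51698.
Taking the acute solution, ∠Y ≈ 31.13°.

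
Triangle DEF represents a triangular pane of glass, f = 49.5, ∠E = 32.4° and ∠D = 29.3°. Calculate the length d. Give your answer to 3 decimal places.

The third angle is ∠F = 180° − ∠D − ∠E = 118.30°.
Law of sines: d = f·sin D/sin F ≈ 27.513.

27.513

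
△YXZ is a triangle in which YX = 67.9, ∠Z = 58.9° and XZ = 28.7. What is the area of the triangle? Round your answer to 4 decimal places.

Law of sines: sin Y = XZ·sin Z/YX ≈ 0.36193.
Since YX ≥ XZ, only the acute value applies: ∠Y ≈ 21.22°.
Then ∠X = 180° − ∠Z − ∠Y ≈ 99.88°.
Law of sines gives ZY = YX·sin X/sin Z ≈ 78.121.
Area = ½·YX·XZ·sin X ≈ 959.91.

959.9104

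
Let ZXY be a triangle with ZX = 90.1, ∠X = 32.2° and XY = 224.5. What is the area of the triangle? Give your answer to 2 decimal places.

area ≈ 5389.36

Area = ½·ZX·XY·sin X ≈ 5389.4.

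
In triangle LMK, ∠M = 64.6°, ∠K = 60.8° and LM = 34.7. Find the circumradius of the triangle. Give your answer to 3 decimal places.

The third angle is ∠L = 180° − ∠M − ∠K = 54.60°.
Law of sines: MK = LM·sin L/sin K ≈ 32.403.
Law of sines: KL = LM·sin M/sin K ≈ 35.909.
Circumradius = LM/(2 sin K) ≈ 19.876.

19.876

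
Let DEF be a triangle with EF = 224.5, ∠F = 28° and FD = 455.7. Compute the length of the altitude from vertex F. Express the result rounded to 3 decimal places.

By the law of cosines, DE² = EF² + FD² − 2·EF·FD·cos F = 77403, so DE ≈ 278.21.
Area = ½·EF·FD·sin F ≈ 24015.
The altitude from F has length 2·area/DE ≈ 172.63.

h_F ≈ 172.633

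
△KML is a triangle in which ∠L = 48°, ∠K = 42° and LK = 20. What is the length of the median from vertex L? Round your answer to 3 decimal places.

15.308

The third angle is ∠M = 180° − ∠L − ∠K = 90.00°.
Law of sines: ML = LK·sin K/sin M ≈ 13.383.
Law of sines: KM = LK·sin L/sin M ≈ 14.863.
Median from L: ½√(2·ML² + 2·LK² − KM²) ≈ 15.308.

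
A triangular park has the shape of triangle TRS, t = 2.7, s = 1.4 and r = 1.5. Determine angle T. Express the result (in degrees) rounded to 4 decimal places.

∠T ≈ 137.1666°

By the law of cosines, cos T = (r² + s² − t²) / (2·r·s) ≈ -0.73333, so ∠T ≈ 137.17°.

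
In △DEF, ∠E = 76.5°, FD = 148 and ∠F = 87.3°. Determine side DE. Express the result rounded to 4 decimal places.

The third angle is ∠D = 180° − ∠E − ∠F = 16.20°.
Law of sines: DE = FD·sin F/sin E ≈ 152.04.

152.0365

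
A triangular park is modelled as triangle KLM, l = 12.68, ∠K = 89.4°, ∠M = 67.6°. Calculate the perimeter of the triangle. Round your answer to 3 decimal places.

The third angle is ∠L = 180° − ∠M − ∠K = 23.00°.
Law of sines: k = l·sin K/sin L ≈ 32.45.
Law of sines: m = l·sin M/sin L ≈ 30.003.
Semiperimeter s = (32.45+12.68+30.003)/2 = 37.567.
Perimeter = 32.45 + 12.68 + 30.003 = 75.134.

75.134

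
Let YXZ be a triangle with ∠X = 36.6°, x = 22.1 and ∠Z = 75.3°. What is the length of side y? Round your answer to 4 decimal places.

The third angle is ∠Y = 180° − ∠X − ∠Z = 68.10°.
Law of sines: y = x·sin Y/sin X ≈ 34.392.

34.3917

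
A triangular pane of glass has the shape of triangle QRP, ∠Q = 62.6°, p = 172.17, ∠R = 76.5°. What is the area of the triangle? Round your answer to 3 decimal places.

The third angle is ∠P = 180° − ∠Q − ∠R = 40.90°.
Law of sines: q = p·sin Q/sin P ≈ 233.46.
Law of sines: r = p·sin R/sin P ≈ 255.69.
Area = ½·p·q·sin R ≈ 19542.

area ≈ 19542.033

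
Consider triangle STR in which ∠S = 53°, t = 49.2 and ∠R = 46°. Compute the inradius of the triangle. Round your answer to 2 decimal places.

11.28

The third angle is ∠T = 180° − ∠R − ∠S = 81.00°.
Law of sines: s = t·sin S/sin T ≈ 39.783.
Law of sines: r = t·sin R/sin T ≈ 35.833.
Area = ½·t·s·sin R ≈ 703.98.
Semiperimeter p = (39.783+49.2+35.833)/2 = 62.408.
Inradius = area/p = 703.98/62.408 ≈ 11.28.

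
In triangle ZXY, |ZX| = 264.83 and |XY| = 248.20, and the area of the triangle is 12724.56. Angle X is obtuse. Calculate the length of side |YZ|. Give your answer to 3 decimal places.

From area = ½·|ZX|·|XY|·sin X, we get sin X = 2·area/(|ZX|·|XY|) ≈ 0.38717.
Taking the obtuse solution, ∠X ≈ 157.22°.
Law of cosines then gives |YZ| ≈ 502.94.

502.938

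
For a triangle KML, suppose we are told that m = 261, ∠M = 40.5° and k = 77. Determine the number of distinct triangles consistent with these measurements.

1

k·sin M = 77·sin(40.5°) ≈ 50.01.
Since m ≥ k, exactly one triangle exists.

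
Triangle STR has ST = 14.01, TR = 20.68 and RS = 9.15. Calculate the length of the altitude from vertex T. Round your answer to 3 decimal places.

11.453

Semiperimeter s = (20.68 + 9.15 + 14.01)/2 = 21.92.
Heron's formula: area = √(21.92·1.24·12.77·7.91) ≈ 52.398.
The altitude from T has length 2·area/RS ≈ 11.453.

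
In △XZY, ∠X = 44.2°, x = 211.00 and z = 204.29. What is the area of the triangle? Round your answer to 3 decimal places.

21515.848

Law of sines: sin Z = z·sin X/x ≈ 0.67499.
Since x ≥ z, only the acute value applies: ∠Z ≈ 42.45°.
Then ∠Y = 180° − ∠X − ∠Z ≈ 93.35°.
Law of sines gives y = x·sin Y/sin X ≈ 302.14.
Area = ½·x·z·sin Y ≈ 21516.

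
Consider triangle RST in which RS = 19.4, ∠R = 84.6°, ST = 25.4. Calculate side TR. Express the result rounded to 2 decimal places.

18.32

Law of sines: sin T = RS·sin R/ST ≈ 0.76039.
Since ST ≥ RS, only the acute value applies: ∠T ≈ 49.50°.
Then ∠S = 180° − ∠R − ∠T ≈ 45.90°.
Law of sines gives TR = ST·sin S/sin R ≈ 18.322.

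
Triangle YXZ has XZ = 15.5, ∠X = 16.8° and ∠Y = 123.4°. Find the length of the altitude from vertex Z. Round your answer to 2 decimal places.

The third angle is ∠Z = 180° − ∠Y − ∠X = 39.80°.
Law of sines: ZY = XZ·sin X/sin Y ≈ 5.3662.
Law of sines: YX = XZ·sin Z/sin Y ≈ 11.884.
Area = ½·XZ·ZY·sin Z ≈ 26.621.
The altitude from Z has length 2·area/YX ≈ 4.48.

h_Z ≈ 4.48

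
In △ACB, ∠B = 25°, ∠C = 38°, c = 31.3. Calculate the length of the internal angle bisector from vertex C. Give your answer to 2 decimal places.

The third angle is ∠A = 180° − ∠C − ∠B = 117.00°.
Law of sines: a = c·sin A/sin C ≈ 45.298.
Law of sines: b = c·sin B/sin C ≈ 21.486.
The bisector from C has length 2·b·a·cos(∠C/2)/(b+a) ≈ 27.559.

t_C ≈ 27.56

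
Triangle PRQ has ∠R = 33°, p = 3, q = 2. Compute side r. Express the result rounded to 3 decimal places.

By the law of cosines, r² = q² + p² − 2·q·p·cos R = 2.936, so r ≈ 1.7135.

1.713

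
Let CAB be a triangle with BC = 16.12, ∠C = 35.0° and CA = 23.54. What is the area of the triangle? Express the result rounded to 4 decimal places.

Area = ½·BC·CA·sin C ≈ 108.83.

108.8260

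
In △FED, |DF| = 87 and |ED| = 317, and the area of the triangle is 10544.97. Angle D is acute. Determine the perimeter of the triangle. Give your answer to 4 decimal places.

From area = ½·|ED|·|DF|·sin D, we get sin D = 2·area/(|ED|·|DF|) ≈ 0.76471.
Taking the acute solution, ∠D ≈ 0.8706 rad.
Law of cosines then gives |FE| ≈ 269.29.
Perimeter = 317 + 87 + 269.29 = 673.29.

673.2872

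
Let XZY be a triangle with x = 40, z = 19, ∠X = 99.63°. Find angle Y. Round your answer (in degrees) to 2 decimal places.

Law of sines: sin Z = z·sin X/x ≈ 0.46831.
Since x ≥ z, only the acute value applies: ∠Z ≈ 27.92°.
Then ∠Y = 180° − ∠X − ∠Z ≈ 52.45°.

∠Y ≈ 52.45°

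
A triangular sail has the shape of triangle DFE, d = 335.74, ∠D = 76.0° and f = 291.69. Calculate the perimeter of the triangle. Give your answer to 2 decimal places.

perimeter ≈ 878.60

Law of sines: sin F = f·sin D/d ≈ 0.84299.
Since d ≥ f, only the acute value applies: ∠F ≈ 57.46°.
Then ∠E = 180° − ∠D − ∠F ≈ 46.54°.
Law of sines gives e = d·sin E/sin D ≈ 251.17.
Semiperimeter s = (335.74+291.69+251.17)/2 = 439.3.
Perimeter = 335.74 + 291.69 + 251.17 = 878.6.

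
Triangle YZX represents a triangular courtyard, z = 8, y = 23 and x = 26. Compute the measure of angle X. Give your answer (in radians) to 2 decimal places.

By the law of cosines, cos X = (y² + z² − x²) / (2·y·z) ≈ -0.22554, so ∠X ≈ 1.7983 rad.

∠X ≈ 1.80 rad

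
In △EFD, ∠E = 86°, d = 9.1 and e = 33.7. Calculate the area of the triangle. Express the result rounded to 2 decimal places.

Law of sines: sin D = d·sin E/e ≈ 0.26937.
Since e ≥ d, only the acute value applies: ∠D ≈ 15.63°.
Then ∠F = 180° − ∠E − ∠D ≈ 78.37°.
Law of sines gives f = e·sin F/sin E ≈ 33.089.
Area = ½·e·d·sin F ≈ 150.19.

150.19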